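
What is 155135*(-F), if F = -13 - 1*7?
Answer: 3102700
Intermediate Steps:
F = -20 (F = -13 - 7 = -20)
155135*(-F) = 155135*(-1*(-20)) = 155135*20 = 3102700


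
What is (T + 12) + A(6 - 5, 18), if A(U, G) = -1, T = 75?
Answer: 86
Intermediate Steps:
(T + 12) + A(6 - 5, 18) = (75 + 12) - 1 = 87 - 1 = 86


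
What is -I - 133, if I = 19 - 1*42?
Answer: -110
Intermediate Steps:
I = -23 (I = 19 - 42 = -23)
-I - 133 = -1*(-23) - 133 = 23 - 133 = -110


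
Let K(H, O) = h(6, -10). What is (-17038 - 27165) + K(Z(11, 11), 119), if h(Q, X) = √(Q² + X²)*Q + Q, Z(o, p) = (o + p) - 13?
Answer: -44197 + 12*√34 ≈ -44127.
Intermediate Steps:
Z(o, p) = -13 + o + p
h(Q, X) = Q + Q*√(Q² + X²) (h(Q, X) = Q*√(Q² + X²) + Q = Q + Q*√(Q² + X²))
K(H, O) = 6 + 12*√34 (K(H, O) = 6*(1 + √(6² + (-10)²)) = 6*(1 + √(36 + 100)) = 6*(1 + √136) = 6*(1 + 2*√34) = 6 + 12*√34)
(-17038 - 27165) + K(Z(11, 11), 119) = (-17038 - 27165) + (6 + 12*√34) = -44203 + (6 + 12*√34) = -44197 + 12*√34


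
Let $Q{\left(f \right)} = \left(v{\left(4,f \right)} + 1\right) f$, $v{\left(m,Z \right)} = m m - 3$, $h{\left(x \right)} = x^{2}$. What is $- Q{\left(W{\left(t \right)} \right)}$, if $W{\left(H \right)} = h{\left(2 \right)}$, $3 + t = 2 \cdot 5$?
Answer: $-56$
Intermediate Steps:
$t = 7$ ($t = -3 + 2 \cdot 5 = -3 + 10 = 7$)
$W{\left(H \right)} = 4$ ($W{\left(H \right)} = 2^{2} = 4$)
$v{\left(m,Z \right)} = -3 + m^{2}$ ($v{\left(m,Z \right)} = m^{2} - 3 = -3 + m^{2}$)
$Q{\left(f \right)} = 14 f$ ($Q{\left(f \right)} = \left(\left(-3 + 4^{2}\right) + 1\right) f = \left(\left(-3 + 16\right) + 1\right) f = \left(13 + 1\right) f = 14 f$)
$- Q{\left(W{\left(t \right)} \right)} = - 14 \cdot 4 = \left(-1\right) 56 = -56$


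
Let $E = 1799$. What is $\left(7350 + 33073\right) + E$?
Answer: $42222$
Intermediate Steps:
$\left(7350 + 33073\right) + E = \left(7350 + 33073\right) + 1799 = 40423 + 1799 = 42222$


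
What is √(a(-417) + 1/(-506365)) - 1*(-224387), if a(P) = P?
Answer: 224387 + I*√106921099521190/506365 ≈ 2.2439e+5 + 20.421*I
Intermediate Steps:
√(a(-417) + 1/(-506365)) - 1*(-224387) = √(-417 + 1/(-506365)) - 1*(-224387) = √(-417 - 1/506365) + 224387 = √(-211154206/506365) + 224387 = I*√106921099521190/506365 + 224387 = 224387 + I*√106921099521190/506365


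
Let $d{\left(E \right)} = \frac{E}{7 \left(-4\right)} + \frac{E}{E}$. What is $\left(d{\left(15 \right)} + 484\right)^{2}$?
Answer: $\frac{184009225}{784} \approx 2.3471 \cdot 10^{5}$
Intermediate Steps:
$d{\left(E \right)} = 1 - \frac{E}{28}$ ($d{\left(E \right)} = \frac{E}{-28} + 1 = E \left(- \frac{1}{28}\right) + 1 = - \frac{E}{28} + 1 = 1 - \frac{E}{28}$)
$\left(d{\left(15 \right)} + 484\right)^{2} = \left(\left(1 - \frac{15}{28}\right) + 484\right)^{2} = \left(\frac{13}{28} + 484\right)^{2} = \left(\frac{13565}{28}\right)^{2} = \frac{184009225}{784}$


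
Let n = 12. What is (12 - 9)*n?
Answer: 36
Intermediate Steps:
(12 - 9)*n = (12 - 9)*12 = 3*12 = 36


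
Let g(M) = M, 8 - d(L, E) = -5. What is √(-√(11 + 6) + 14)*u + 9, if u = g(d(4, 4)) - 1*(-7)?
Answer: 9 + 20*√(14 - √17) ≈ 71.855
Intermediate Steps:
d(L, E) = 13 (d(L, E) = 8 - 1*(-5) = 8 + 5 = 13)
u = 20 (u = 13 - 1*(-7) = 13 + 7 = 20)
√(-√(11 + 6) + 14)*u + 9 = √(-√(11 + 6) + 14)*20 + 9 = √(-√17 + 14)*20 + 9 = √(14 - √17)*20 + 9 = 20*√(14 - √17) + 9 = 9 + 20*√(14 - √17)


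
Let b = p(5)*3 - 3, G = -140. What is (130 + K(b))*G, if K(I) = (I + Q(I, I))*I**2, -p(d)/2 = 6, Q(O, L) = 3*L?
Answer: 33200440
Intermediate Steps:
p(d) = -12 (p(d) = -2*6 = -12)
b = -39 (b = -12*3 - 3 = -36 - 3 = -39)
K(I) = 4*I**3 (K(I) = (I + 3*I)*I**2 = (4*I)*I**2 = 4*I**3)
(130 + K(b))*G = (130 + 4*(-39)**3)*(-140) = (130 + 4*(-59319))*(-140) = (130 - 237276)*(-140) = -237146*(-140) = 33200440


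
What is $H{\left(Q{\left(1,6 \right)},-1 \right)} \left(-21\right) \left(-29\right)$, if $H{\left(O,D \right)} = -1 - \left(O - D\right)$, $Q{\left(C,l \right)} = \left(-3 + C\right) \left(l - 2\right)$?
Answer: $3654$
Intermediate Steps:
$Q{\left(C,l \right)} = \left(-3 + C\right) \left(-2 + l\right)$
$H{\left(O,D \right)} = -1 + D - O$ ($H{\left(O,D \right)} = -1 + \left(D - O\right) = -1 + D - O$)
$H{\left(Q{\left(1,6 \right)},-1 \right)} \left(-21\right) \left(-29\right) = \left(-1 - 1 - \left(6 - 18 - 2 + 1 \cdot 6\right)\right) \left(-21\right) \left(-29\right) = \left(-1 - 1 - \left(6 - 18 - 2 + 6\right)\right) \left(-21\right) \left(-29\right) = \left(-1 - 1 - -8\right) \left(-21\right) \left(-29\right) = \left(-1 - 1 + 8\right) \left(-21\right) \left(-29\right) = 6 \left(-21\right) \left(-29\right) = \left(-126\right) \left(-29\right) = 3654$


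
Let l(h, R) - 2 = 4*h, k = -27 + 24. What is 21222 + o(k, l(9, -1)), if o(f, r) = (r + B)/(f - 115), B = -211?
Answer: 2504369/118 ≈ 21223.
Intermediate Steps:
k = -3
l(h, R) = 2 + 4*h
o(f, r) = (-211 + r)/(-115 + f) (o(f, r) = (r - 211)/(f - 115) = (-211 + r)/(-115 + f))
21222 + o(k, l(9, -1)) = 21222 + (-211 + (2 + 4*9))/(-115 - 3) = 21222 + (-211 + (2 + 36))/(-118) = 21222 - (-211 + 38)/118 = 21222 - 1/118*(-173) = 21222 + 173/118 = 2504369/118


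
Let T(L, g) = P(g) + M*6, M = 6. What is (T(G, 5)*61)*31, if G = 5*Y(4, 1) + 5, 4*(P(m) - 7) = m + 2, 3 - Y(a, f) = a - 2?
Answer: 338489/4 ≈ 84622.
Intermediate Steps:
Y(a, f) = 5 - a (Y(a, f) = 3 - (a - 2) = 3 - (-2 + a) = 3 + (2 - a) = 5 - a)
P(m) = 15/2 + m/4 (P(m) = 7 + (m + 2)/4 = 7 + (2 + m)/4 = 7 + (½ + m/4) = 15/2 + m/4)
G = 10 (G = 5*(5 - 1*4) + 5 = 5*(5 - 4) + 5 = 5*1 + 5 = 5 + 5 = 10)
T(L, g) = 87/2 + g/4 (T(L, g) = (15/2 + g/4) + 6*6 = (15/2 + g/4) + 36 = 87/2 + g/4)
(T(G, 5)*61)*31 = ((87/2 + (¼)*5)*61)*31 = ((87/2 + 5/4)*61)*31 = ((179/4)*61)*31 = (10919/4)*31 = 338489/4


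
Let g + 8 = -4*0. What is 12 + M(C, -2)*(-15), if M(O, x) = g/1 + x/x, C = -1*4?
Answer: 117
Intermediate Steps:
C = -4
g = -8 (g = -8 - 4*0 = -8 + 0 = -8)
M(O, x) = -7 (M(O, x) = -8/1 + x/x = -8*1 + 1 = -8 + 1 = -7)
12 + M(C, -2)*(-15) = 12 - 7*(-15) = 12 + 105 = 117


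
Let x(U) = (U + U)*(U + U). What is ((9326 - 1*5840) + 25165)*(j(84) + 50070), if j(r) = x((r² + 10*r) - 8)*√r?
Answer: 1434555570 + 14261446449152*√21 ≈ 6.5356e+13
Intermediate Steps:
x(U) = 4*U² (x(U) = (2*U)*(2*U) = 4*U²)
j(r) = 4*√r*(-8 + r² + 10*r)² (j(r) = (4*((r² + 10*r) - 8)²)*√r = (4*(-8 + r² + 10*r)²)*√r = 4*√r*(-8 + r² + 10*r)²)
((9326 - 1*5840) + 25165)*(j(84) + 50070) = ((9326 - 1*5840) + 25165)*(4*√84*(-8 + 84² + 10*84)² + 50070) = ((9326 - 5840) + 25165)*(4*(2*√21)*(-8 + 7056 + 840)² + 50070) = (3486 + 25165)*(4*(2*√21)*7888² + 50070) = 28651*(4*(2*√21)*62220544 + 50070) = 28651*(497764352*√21 + 50070) = 28651*(50070 + 497764352*√21) = 1434555570 + 14261446449152*√21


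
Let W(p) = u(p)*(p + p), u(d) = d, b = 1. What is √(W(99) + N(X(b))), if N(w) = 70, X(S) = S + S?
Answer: 2*√4918 ≈ 140.26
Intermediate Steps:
W(p) = 2*p² (W(p) = p*(p + p) = p*(2*p) = 2*p²)
X(S) = 2*S
√(W(99) + N(X(b))) = √(2*99² + 70) = √(2*9801 + 70) = √(19602 + 70) = √19672 = 2*√4918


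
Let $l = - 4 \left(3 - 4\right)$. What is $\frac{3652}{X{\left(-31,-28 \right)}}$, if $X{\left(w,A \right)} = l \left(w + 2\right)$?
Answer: $- \frac{913}{29} \approx -31.483$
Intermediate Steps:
$l = 4$ ($l = \left(-4\right) \left(-1\right) = 4$)
$X{\left(w,A \right)} = 8 + 4 w$ ($X{\left(w,A \right)} = 4 \left(w + 2\right) = 4 \left(2 + w\right) = 8 + 4 w$)
$\frac{3652}{X{\left(-31,-28 \right)}} = \frac{3652}{8 + 4 \left(-31\right)} = \frac{3652}{8 - 124} = \frac{3652}{-116} = 3652 \left(- \frac{1}{116}\right) = - \frac{913}{29}$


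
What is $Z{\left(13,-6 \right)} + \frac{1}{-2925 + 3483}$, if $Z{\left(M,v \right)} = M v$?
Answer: $- \frac{43523}{558} \approx -77.998$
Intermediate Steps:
$Z{\left(13,-6 \right)} + \frac{1}{-2925 + 3483} = 13 \left(-6\right) + \frac{1}{-2925 + 3483} = -78 + \frac{1}{558} = - \frac{43523}{558}$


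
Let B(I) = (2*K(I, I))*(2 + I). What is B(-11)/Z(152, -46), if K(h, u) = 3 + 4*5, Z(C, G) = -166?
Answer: 207/83 ≈ 2.4940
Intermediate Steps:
K(h, u) = 23 (K(h, u) = 3 + 20 = 23)
B(I) = 92 + 46*I (B(I) = (2*23)*(2 + I) = 46*(2 + I) = 92 + 46*I)
B(-11)/Z(152, -46) = (92 + 46*(-11))/(-166) = (92 - 506)*(-1/166) = -414*(-1/166) = 207/83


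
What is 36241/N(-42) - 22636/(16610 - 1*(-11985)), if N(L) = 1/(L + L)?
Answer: -87050179816/28595 ≈ -3.0442e+6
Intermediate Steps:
N(L) = 1/(2*L)
36241/N(-42) - 22636/(16610 - 1*(-11985)) = 36241/(((½)/(-42))) - 22636/(16610 - 1*(-11985)) = 36241/(((½)*(-1/42))) - 22636/(16610 + 11985) = 36241/(-1/84) - 22636/28595 = 36241*(-84) - 22636*1/28595 = -3044244 - 22636/28595 = -87050179816/28595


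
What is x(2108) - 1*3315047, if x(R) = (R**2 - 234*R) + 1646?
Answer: 636991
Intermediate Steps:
x(R) = 1646 + R**2 - 234*R
x(2108) - 1*3315047 = (1646 + 2108**2 - 234*2108) - 1*3315047 = (1646 + 4443664 - 493272) - 3315047 = 3952038 - 3315047 = 636991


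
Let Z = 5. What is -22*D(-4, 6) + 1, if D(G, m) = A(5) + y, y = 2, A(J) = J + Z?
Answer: -263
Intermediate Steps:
A(J) = 5 + J (A(J) = J + 5 = 5 + J)
D(G, m) = 12 (D(G, m) = (5 + 5) + 2 = 10 + 2 = 12)
-22*D(-4, 6) + 1 = -22*12 + 1 = -264 + 1 = -263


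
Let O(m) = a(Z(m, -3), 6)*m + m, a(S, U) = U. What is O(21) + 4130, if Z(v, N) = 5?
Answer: 4277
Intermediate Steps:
O(m) = 7*m (O(m) = 6*m + m = 7*m)
O(21) + 4130 = 7*21 + 4130 = 147 + 4130 = 4277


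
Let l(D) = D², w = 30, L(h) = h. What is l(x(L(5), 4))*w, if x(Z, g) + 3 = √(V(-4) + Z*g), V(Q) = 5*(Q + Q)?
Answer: -330 - 360*I*√5 ≈ -330.0 - 804.98*I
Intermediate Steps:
V(Q) = 10*Q (V(Q) = 5*(2*Q) = 10*Q)
x(Z, g) = -3 + √(-40 + Z*g) (x(Z, g) = -3 + √(10*(-4) + Z*g) = -3 + √(-40 + Z*g))
l(x(L(5), 4))*w = (-3 + √(-40 + 5*4))²*30 = (-3 + √(-40 + 20))²*30 = (-3 + √(-20))²*30 = (-3 + 2*I*√5)²*30 = 30*(-3 + 2*I*√5)²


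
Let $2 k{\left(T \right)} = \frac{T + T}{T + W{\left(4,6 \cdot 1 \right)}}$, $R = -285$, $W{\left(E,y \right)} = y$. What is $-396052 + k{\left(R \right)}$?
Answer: $- \frac{36832741}{93} \approx -3.9605 \cdot 10^{5}$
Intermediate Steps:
$k{\left(T \right)} = \frac{T}{6 + T}$ ($k{\left(T \right)} = \frac{\left(T + T\right) \frac{1}{T + 6 \cdot 1}}{2} = \frac{2 T \frac{1}{T + 6}}{2} = \frac{2 T \frac{1}{6 + T}}{2} = \frac{T}{6 + T}$)
$-396052 + k{\left(R \right)} = -396052 - \frac{285}{6 - 285} = -396052 - \frac{285}{-279} = -396052 - - \frac{95}{93} = -396052 + \frac{95}{93} = - \frac{36832741}{93}$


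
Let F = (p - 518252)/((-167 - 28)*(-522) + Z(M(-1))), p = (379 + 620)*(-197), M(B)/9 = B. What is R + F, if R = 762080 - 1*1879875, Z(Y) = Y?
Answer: -113771007950/101781 ≈ -1.1178e+6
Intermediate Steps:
M(B) = 9*B
R = -1117795 (R = 762080 - 1879875 = -1117795)
p = -196803 (p = 999*(-197) = -196803)
F = -715055/101781 (F = (-196803 - 518252)/((-167 - 28)*(-522) + 9*(-1)) = -715055/(-195*(-522) - 9) = -715055/(101790 - 9) = -715055/101781 ≈ -7.0254)
R + F = -1117795 - 715055/101781 = -113771007950/101781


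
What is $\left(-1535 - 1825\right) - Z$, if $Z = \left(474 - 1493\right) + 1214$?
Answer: $-3555$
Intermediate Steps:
$Z = 195$ ($Z = -1019 + 1214 = 195$)
$\left(-1535 - 1825\right) - Z = \left(-1535 - 1825\right) - 195 = -3360 - 195 = -3555$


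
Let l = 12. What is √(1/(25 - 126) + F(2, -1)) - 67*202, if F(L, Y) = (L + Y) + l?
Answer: -13534 + 4*√8282/101 ≈ -13530.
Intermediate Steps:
F(L, Y) = 12 + L + Y (F(L, Y) = (L + Y) + 12 = 12 + L + Y)
√(1/(25 - 126) + F(2, -1)) - 67*202 = √(1/(25 - 126) + (12 + 2 - 1)) - 67*202 = √(1/(-101) + 13) - 13534 = √(-1/101 + 13) - 13534 = √(1312/101) - 13534 = 4*√8282/101 - 13534 = -13534 + 4*√8282/101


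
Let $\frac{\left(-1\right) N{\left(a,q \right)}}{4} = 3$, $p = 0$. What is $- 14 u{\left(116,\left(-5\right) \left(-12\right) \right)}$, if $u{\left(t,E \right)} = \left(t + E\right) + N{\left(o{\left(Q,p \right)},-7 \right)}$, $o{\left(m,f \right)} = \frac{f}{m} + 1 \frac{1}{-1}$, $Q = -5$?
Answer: $-2296$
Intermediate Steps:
$o{\left(m,f \right)} = -1 + \frac{f}{m}$ ($o{\left(m,f \right)} = \frac{f}{m} + 1 \left(-1\right) = \frac{f}{m} - 1 = -1 + \frac{f}{m}$)
$N{\left(a,q \right)} = -12$ ($N{\left(a,q \right)} = \left(-4\right) 3 = -12$)
$u{\left(t,E \right)} = -12 + E + t$ ($u{\left(t,E \right)} = \left(t + E\right) - 12 = \left(E + t\right) - 12 = -12 + E + t$)
$- 14 u{\left(116,\left(-5\right) \left(-12\right) \right)} = - 14 \left(-12 - -60 + 116\right) = - 14 \left(-12 + 60 + 116\right) = \left(-14\right) 164 = -2296$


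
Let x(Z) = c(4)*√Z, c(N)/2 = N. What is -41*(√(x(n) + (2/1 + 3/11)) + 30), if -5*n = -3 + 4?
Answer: -1230 - 41*√(6875 + 4840*I*√5)/55 ≈ -1304.0 - 40.648*I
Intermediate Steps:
c(N) = 2*N
n = -⅕ (n = -(-3 + 4)/5 = -⅕*1 = -⅕ ≈ -0.20000)
x(Z) = 8*√Z (x(Z) = (2*4)*√Z = 8*√Z)
-41*(√(x(n) + (2/1 + 3/11)) + 30) = -41*(√(8*√(-⅕) + (2/1 + 3/11)) + 30) = -41*(√(8*(I*√5/5) + (2*1 + 3*(1/11))) + 30) = -41*(√(8*I*√5/5 + (2 + 3/11)) + 30) = -41*(√(8*I*√5/5 + 25/11) + 30) = -41*(√(25/11 + 8*I*√5/5) + 30) = -41*(30 + √(25/11 + 8*I*√5/5)) = -1230 - 41*√(25/11 + 8*I*√5/5)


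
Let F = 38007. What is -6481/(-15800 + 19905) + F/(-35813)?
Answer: -388122788/147012365 ≈ -2.6401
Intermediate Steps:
-6481/(-15800 + 19905) + F/(-35813) = -6481/(-15800 + 19905) + 38007/(-35813) = -6481/4105 + 38007*(-1/35813) = -6481*1/4105 - 38007/35813 = -6481/4105 - 38007/35813 = -388122788/147012365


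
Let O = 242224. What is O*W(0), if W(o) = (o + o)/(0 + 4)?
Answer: 0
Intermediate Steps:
W(o) = o/2 (W(o) = (2*o)/4 = (2*o)*(¼) = o/2)
O*W(0) = 242224*((½)*0) = 242224*0 = 0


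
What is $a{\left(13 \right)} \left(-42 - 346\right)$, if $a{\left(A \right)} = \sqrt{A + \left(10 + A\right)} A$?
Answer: $-30264$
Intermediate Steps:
$a{\left(A \right)} = A \sqrt{10 + 2 A}$ ($a{\left(A \right)} = \sqrt{10 + 2 A} A = A \sqrt{10 + 2 A}$)
$a{\left(13 \right)} \left(-42 - 346\right) = 13 \sqrt{10 + 2 \cdot 13} \left(-42 - 346\right) = 13 \sqrt{10 + 26} \left(-388\right) = 13 \sqrt{36} \left(-388\right) = 13 \cdot 6 \left(-388\right) = 78 \left(-388\right) = -30264$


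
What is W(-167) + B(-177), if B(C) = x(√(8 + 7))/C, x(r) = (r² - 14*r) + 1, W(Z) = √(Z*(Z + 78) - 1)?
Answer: -16/177 + √14862 + 14*√15/177 ≈ 122.13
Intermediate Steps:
W(Z) = √(-1 + Z*(78 + Z)) (W(Z) = √(Z*(78 + Z) - 1) = √(-1 + Z*(78 + Z)))
x(r) = 1 + r² - 14*r
B(C) = (16 - 14*√15)/C (B(C) = (1 + (√(8 + 7))² - 14*√(8 + 7))/C = (1 + (√15)² - 14*√15)/C = (1 + 15 - 14*√15)/C = (16 - 14*√15)/C)
W(-167) + B(-177) = √(-1 + (-167)² + 78*(-167)) + 2*(8 - 7*√15)/(-177) = √(-1 + 27889 - 13026) + 2*(-1/177)*(8 - 7*√15) = √14862 + (-16/177 + 14*√15/177) = -16/177 + √14862 + 14*√15/177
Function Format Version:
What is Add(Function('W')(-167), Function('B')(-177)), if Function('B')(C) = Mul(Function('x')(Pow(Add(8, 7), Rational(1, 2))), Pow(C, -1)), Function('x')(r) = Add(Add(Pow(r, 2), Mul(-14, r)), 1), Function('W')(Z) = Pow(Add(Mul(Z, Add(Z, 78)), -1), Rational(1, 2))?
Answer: Add(Rational(-16, 177), Pow(14862, Rational(1, 2)), Mul(Rational(14, 177), Pow(15, Rational(1, 2)))) ≈ 122.13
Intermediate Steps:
Function('W')(Z) = Pow(Add(-1, Mul(Z, Add(78, Z))), Rational(1, 2)) (Function('W')(Z) = Pow(Add(Mul(Z, Add(78, Z)), -1), Rational(1, 2)) = Pow(Add(-1, Mul(Z, Add(78, Z))), Rational(1, 2)))
Function('x')(r) = Add(1, Pow(r, 2), Mul(-14, r))
Function('B')(C) = Mul(Pow(C, -1), Add(16, Mul(-14, Pow(15, Rational(1, 2))))) (Function('B')(C) = Mul(Add(1, Pow(Pow(Add(8, 7), Rational(1, 2)), 2), Mul(-14, Pow(Add(8, 7), Rational(1, 2)))), Pow(C, -1)) = Mul(Add(1, Pow(Pow(15, Rational(1, 2)), 2), Mul(-14, Pow(15, Rational(1, 2)))), Pow(C, -1)) = Mul(Add(1, 15, Mul(-14, Pow(15, Rational(1, 2)))), Pow(C, -1)) = Mul(Add(16, Mul(-14, Pow(15, Rational(1, 2)))), Pow(C, -1)) = Mul(Pow(C, -1), Add(16, Mul(-14, Pow(15, Rational(1, 2))))))
Add(Function('W')(-167), Function('B')(-177)) = Add(Pow(Add(-1, Pow(-167, 2), Mul(78, -167)), Rational(1, 2)), Mul(2, Pow(-177, -1), Add(8, Mul(-7, Pow(15, Rational(1, 2)))))) = Add(Pow(Add(-1, 27889, -13026), Rational(1, 2)), Mul(2, Rational(-1, 177), Add(8, Mul(-7, Pow(15, Rational(1, 2)))))) = Add(Pow(14862, Rational(1, 2)), Add(Rational(-16, 177), Mul(Rational(14, 177), Pow(15, Rational(1, 2))))) = Add(Rational(-16, 177), Pow(14862, Rational(1, 2)), Mul(Rational(14, 177), Pow(15, Rational(1, 2))))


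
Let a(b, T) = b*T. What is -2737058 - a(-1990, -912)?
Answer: -4551938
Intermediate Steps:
a(b, T) = T*b
-2737058 - a(-1990, -912) = -2737058 - (-912)*(-1990) = -2737058 - 1*1814880 = -2737058 - 1814880 = -4551938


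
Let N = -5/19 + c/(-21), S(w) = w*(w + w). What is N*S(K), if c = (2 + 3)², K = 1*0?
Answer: 0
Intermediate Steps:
K = 0
S(w) = 2*w² (S(w) = w*(2*w) = 2*w²)
c = 25 (c = 5² = 25)
N = -580/399 (N = -5/19 + 25/(-21) = -5*1/19 + 25*(-1/21) = -5/19 - 25/21 = -580/399 ≈ -1.4536)
N*S(K) = -1160*0²/399 = -1160*0/399 = -580/399*0 = 0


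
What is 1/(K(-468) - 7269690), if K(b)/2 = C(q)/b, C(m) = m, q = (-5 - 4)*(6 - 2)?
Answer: -13/94505968 ≈ -1.3756e-7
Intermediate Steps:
q = -36 (q = -9*4 = -36)
K(b) = -72/b (K(b) = 2*(-36/b) = -72/b)
1/(K(-468) - 7269690) = 1/(-72/(-468) - 7269690) = 1/(-72*(-1/468) - 7269690) = 1/(2/13 - 7269690) = 1/(-94505968/13) = -13/94505968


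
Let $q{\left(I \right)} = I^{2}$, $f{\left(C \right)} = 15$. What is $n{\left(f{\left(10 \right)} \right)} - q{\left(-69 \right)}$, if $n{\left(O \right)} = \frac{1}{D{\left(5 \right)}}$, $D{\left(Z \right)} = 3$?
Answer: $- \frac{14282}{3} \approx -4760.7$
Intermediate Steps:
$n{\left(O \right)} = \frac{1}{3}$
$n{\left(f{\left(10 \right)} \right)} - q{\left(-69 \right)} = \frac{1}{3} - \left(-69\right)^{2} = \frac{1}{3} - 4761 = - \frac{14282}{3}$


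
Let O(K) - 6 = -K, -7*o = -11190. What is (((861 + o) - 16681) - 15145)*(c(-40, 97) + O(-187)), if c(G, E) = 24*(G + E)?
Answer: -45840995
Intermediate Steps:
o = 11190/7 (o = -1/7*(-11190) = 11190/7 ≈ 1598.6)
O(K) = 6 - K
c(G, E) = 24*E + 24*G (c(G, E) = 24*(E + G) = 24*E + 24*G)
(((861 + o) - 16681) - 15145)*(c(-40, 97) + O(-187)) = (((861 + 11190/7) - 16681) - 15145)*((24*97 + 24*(-40)) + (6 - 1*(-187))) = ((17217/7 - 16681) - 15145)*((2328 - 960) + (6 + 187)) = (-99550/7 - 15145)*(1368 + 193) = -205565/7*1561 = -45840995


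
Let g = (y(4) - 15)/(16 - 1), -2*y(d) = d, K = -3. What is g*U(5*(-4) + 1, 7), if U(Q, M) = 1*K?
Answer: 17/5 ≈ 3.4000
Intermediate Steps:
y(d) = -d/2
U(Q, M) = -3 (U(Q, M) = 1*(-3) = -3)
g = -17/15 (g = (-½*4 - 15)/(16 - 1) = (-2 - 15)/15 = -17*1/15 = -17/15 ≈ -1.1333)
g*U(5*(-4) + 1, 7) = -17/15*(-3) = 17/5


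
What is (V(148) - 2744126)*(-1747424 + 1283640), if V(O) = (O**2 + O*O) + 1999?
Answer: 1251437179096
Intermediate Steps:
V(O) = 1999 + 2*O**2 (V(O) = (O**2 + O**2) + 1999 = 2*O**2 + 1999 = 1999 + 2*O**2)
(V(148) - 2744126)*(-1747424 + 1283640) = ((1999 + 2*148**2) - 2744126)*(-1747424 + 1283640) = ((1999 + 2*21904) - 2744126)*(-463784) = ((1999 + 43808) - 2744126)*(-463784) = (45807 - 2744126)*(-463784) = -2698319*(-463784) = 1251437179096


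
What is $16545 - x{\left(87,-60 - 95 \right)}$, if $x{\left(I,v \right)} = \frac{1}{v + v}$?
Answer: $\frac{5128951}{310} \approx 16545.0$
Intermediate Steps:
$x{\left(I,v \right)} = \frac{1}{2 v}$
$16545 - x{\left(87,-60 - 95 \right)} = 16545 - \frac{1}{2 \left(-60 - 95\right)} = 16545 - \frac{1}{2 \left(-155\right)} = 16545 - \frac{1}{2} \left(- \frac{1}{155}\right) = 16545 - - \frac{1}{310} = 16545 + \frac{1}{310} = \frac{5128951}{310}$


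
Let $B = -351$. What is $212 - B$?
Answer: $563$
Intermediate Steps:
$212 - B = 212 - -351 = 212 + 351 = 563$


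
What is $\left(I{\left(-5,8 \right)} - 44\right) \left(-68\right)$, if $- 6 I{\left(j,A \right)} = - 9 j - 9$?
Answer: $3400$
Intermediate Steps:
$I{\left(j,A \right)} = \frac{3}{2} + \frac{3 j}{2}$ ($I{\left(j,A \right)} = - \frac{- 9 j - 9}{6} = - \frac{-9 - 9 j}{6} = \frac{3}{2} + \frac{3 j}{2}$)
$\left(I{\left(-5,8 \right)} - 44\right) \left(-68\right) = \left(\left(\frac{3}{2} + \frac{3}{2} \left(-5\right)\right) - 44\right) \left(-68\right) = \left(\left(\frac{3}{2} - \frac{15}{2}\right) - 44\right) \left(-68\right) = \left(-6 - 44\right) \left(-68\right) = \left(-50\right) \left(-68\right) = 3400$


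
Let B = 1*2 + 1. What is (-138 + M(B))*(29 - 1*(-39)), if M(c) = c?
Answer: -9180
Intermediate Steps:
B = 3 (B = 2 + 1 = 3)
(-138 + M(B))*(29 - 1*(-39)) = (-138 + 3)*(29 - 1*(-39)) = -135*(29 + 39) = -135*68 = -9180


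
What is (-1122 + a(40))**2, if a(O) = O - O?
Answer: 1258884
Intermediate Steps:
a(O) = 0
(-1122 + a(40))**2 = (-1122 + 0)**2 = (-1122)**2 = 1258884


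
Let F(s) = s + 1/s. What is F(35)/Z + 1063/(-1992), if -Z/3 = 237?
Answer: -9631649/16523640 ≈ -0.58290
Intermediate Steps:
Z = -711 (Z = -3*237 = -711)
F(35)/Z + 1063/(-1992) = (35 + 1/35)/(-711) + 1063/(-1992) = (35 + 1/35)*(-1/711) + 1063*(-1/1992) = (1226/35)*(-1/711) - 1063/1992 = -1226/24885 - 1063/1992 = -9631649/16523640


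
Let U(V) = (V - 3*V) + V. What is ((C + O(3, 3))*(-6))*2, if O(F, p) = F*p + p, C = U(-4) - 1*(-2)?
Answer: -216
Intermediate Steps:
U(V) = -V (U(V) = -2*V + V = -V)
C = 6 (C = -1*(-4) - 1*(-2) = 4 + 2 = 6)
O(F, p) = p + F*p
((C + O(3, 3))*(-6))*2 = ((6 + 3*(1 + 3))*(-6))*2 = ((6 + 3*4)*(-6))*2 = ((6 + 12)*(-6))*2 = (18*(-6))*2 = -108*2 = -216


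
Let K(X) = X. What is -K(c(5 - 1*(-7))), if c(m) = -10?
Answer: 10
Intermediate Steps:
-K(c(5 - 1*(-7))) = -1*(-10) = 10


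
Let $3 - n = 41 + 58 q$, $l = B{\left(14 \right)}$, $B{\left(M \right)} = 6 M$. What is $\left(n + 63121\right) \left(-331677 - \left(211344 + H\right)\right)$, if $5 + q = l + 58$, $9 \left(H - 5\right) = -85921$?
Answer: $- \frac{88243331627}{3} \approx -2.9414 \cdot 10^{10}$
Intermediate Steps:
$H = - \frac{85876}{9}$ ($H = 5 + \frac{1}{9} \left(-85921\right) = 5 - \frac{85921}{9} = - \frac{85876}{9} \approx -9541.8$)
$l = 84$ ($l = 6 \cdot 14 = 84$)
$q = 137$ ($q = -5 + \left(84 + 58\right) = -5 + 142 = 137$)
$n = -7984$ ($n = 3 - \left(41 + 58 \cdot 137\right) = 3 - \left(41 + 7946\right) = 3 - 7987 = -7984$)
$\left(n + 63121\right) \left(-331677 - \left(211344 + H\right)\right) = \left(-7984 + 63121\right) \left(-331677 - \frac{1816220}{9}\right) = 55137 \left(-331677 + \left(-211344 + \frac{85876}{9}\right)\right) = 55137 \left(-331677 - \frac{1816220}{9}\right) = 55137 \left(- \frac{4801313}{9}\right) = - \frac{88243331627}{3}$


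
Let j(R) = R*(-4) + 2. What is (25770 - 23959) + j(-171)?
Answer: 2497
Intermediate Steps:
j(R) = 2 - 4*R (j(R) = -4*R + 2 = 2 - 4*R)
(25770 - 23959) + j(-171) = (25770 - 23959) + (2 - 4*(-171)) = 1811 + (2 + 684) = 1811 + 686 = 2497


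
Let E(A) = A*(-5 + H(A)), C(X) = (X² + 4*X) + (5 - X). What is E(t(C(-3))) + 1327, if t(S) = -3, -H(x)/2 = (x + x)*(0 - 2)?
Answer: 1414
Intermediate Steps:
H(x) = 8*x (H(x) = -2*(x + x)*(0 - 2) = -2*2*x*(-2) = -(-8)*x = 8*x)
C(X) = 5 + X² + 3*X
E(A) = A*(-5 + 8*A)
E(t(C(-3))) + 1327 = -3*(-5 + 8*(-3)) + 1327 = -3*(-5 - 24) + 1327 = -3*(-29) + 1327 = 87 + 1327 = 1414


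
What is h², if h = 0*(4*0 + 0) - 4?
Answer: 16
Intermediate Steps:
h = -4 (h = 0*(0 + 0) - 4 = 0*0 - 4 = 0 - 4 = -4)
h² = (-4)² = 16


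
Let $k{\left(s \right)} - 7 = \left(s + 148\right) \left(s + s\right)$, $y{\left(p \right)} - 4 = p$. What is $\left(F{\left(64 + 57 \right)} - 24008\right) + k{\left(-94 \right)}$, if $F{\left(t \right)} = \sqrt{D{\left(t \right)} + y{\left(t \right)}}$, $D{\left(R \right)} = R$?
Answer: $-34153 + \sqrt{246} \approx -34137.0$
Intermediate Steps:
$y{\left(p \right)} = 4 + p$
$k{\left(s \right)} = 7 + 2 s \left(148 + s\right)$ ($k{\left(s \right)} = 7 + \left(s + 148\right) \left(s + s\right) = 7 + \left(148 + s\right) 2 s = 7 + 2 s \left(148 + s\right)$)
$F{\left(t \right)} = \sqrt{4 + 2 t}$ ($F{\left(t \right)} = \sqrt{t + \left(4 + t\right)} = \sqrt{4 + 2 t}$)
$\left(F{\left(64 + 57 \right)} - 24008\right) + k{\left(-94 \right)} = \left(\sqrt{4 + 2 \left(64 + 57\right)} - 24008\right) + \left(7 + 2 \left(-94\right)^{2} + 296 \left(-94\right)\right) = \left(\sqrt{4 + 2 \cdot 121} - 24008\right) + \left(7 + 2 \cdot 8836 - 27824\right) = \left(\sqrt{4 + 242} - 24008\right) + \left(7 + 17672 - 27824\right) = \left(\sqrt{246} - 24008\right) - 10145 = \left(-24008 + \sqrt{246}\right) - 10145 = -34153 + \sqrt{246}$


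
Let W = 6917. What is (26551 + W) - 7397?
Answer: 26071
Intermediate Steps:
(26551 + W) - 7397 = (26551 + 6917) - 7397 = 33468 - 7397 = 26071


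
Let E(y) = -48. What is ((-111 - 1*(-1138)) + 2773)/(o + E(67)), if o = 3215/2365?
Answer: -1797400/22061 ≈ -81.474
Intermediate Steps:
o = 643/473 (o = 3215*(1/2365) = 643/473 ≈ 1.3594)
((-111 - 1*(-1138)) + 2773)/(o + E(67)) = ((-111 - 1*(-1138)) + 2773)/(643/473 - 48) = ((-111 + 1138) + 2773)/(-22061/473) = (1027 + 2773)*(-473/22061) = 3800*(-473/22061) = -1797400/22061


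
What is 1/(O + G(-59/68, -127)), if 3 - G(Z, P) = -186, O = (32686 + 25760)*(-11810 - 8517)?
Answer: -1/1188031653 ≈ -8.4173e-10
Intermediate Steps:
O = -1188031842 (O = 58446*(-20327) = -1188031842)
G(Z, P) = 189 (G(Z, P) = 3 - 1*(-186) = 3 + 186 = 189)
1/(O + G(-59/68, -127)) = 1/(-1188031842 + 189) = 1/(-1188031653) = -1/1188031653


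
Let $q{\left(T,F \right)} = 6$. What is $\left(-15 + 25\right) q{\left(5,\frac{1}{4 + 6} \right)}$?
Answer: $60$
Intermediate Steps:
$\left(-15 + 25\right) q{\left(5,\frac{1}{4 + 6} \right)} = \left(-15 + 25\right) 6 = 10 \cdot 6 = 60$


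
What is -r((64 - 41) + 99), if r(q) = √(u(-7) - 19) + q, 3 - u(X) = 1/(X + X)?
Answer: -122 - I*√3122/14 ≈ -122.0 - 3.9911*I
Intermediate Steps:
u(X) = 3 - 1/(2*X) (u(X) = 3 - 1/(X + X) = 3 - 1/(2*X))
r(q) = q + I*√3122/14 (r(q) = √((3 - ½/(-7)) - 19) + q = √((3 - ½*(-⅐)) - 19) + q = √((3 + 1/14) - 19) + q = √(43/14 - 19) + q = √(-223/14) + q = I*√3122/14 + q = q + I*√3122/14)
-r((64 - 41) + 99) = -(((64 - 41) + 99) + I*√3122/14) = -((23 + 99) + I*√3122/14) = -(122 + I*√3122/14) = -122 - I*√3122/14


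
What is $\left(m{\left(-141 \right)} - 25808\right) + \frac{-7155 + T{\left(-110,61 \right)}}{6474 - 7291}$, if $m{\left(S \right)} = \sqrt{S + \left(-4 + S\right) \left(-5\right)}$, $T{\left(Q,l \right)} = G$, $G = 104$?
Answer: $- \frac{21078085}{817} + 2 \sqrt{146} \approx -25775.0$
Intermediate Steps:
$T{\left(Q,l \right)} = 104$
$m{\left(S \right)} = \sqrt{20 - 4 S}$ ($m{\left(S \right)} = \sqrt{S - \left(-20 + 5 S\right)} = \sqrt{20 - 4 S}$)
$\left(m{\left(-141 \right)} - 25808\right) + \frac{-7155 + T{\left(-110,61 \right)}}{6474 - 7291} = \left(2 \sqrt{5 - -141} - 25808\right) + \frac{-7155 + 104}{6474 - 7291} = \left(2 \sqrt{5 + 141} - 25808\right) - \frac{7051}{-817} = \left(2 \sqrt{146} - 25808\right) - - \frac{7051}{817} = \left(-25808 + 2 \sqrt{146}\right) + \frac{7051}{817} = - \frac{21078085}{817} + 2 \sqrt{146}$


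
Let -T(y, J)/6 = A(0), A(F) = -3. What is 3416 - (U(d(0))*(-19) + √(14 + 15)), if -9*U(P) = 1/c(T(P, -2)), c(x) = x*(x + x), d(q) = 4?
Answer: 19922093/5832 - √29 ≈ 3410.6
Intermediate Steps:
T(y, J) = 18 (T(y, J) = -6*(-3) = 18)
c(x) = 2*x² (c(x) = x*(2*x) = 2*x²)
U(P) = -1/5832 (U(P) = -1/(9*(2*18²)) = -1/(9*(2*324)) = -⅑/648 = -⅑*1/648 = -1/5832)
3416 - (U(d(0))*(-19) + √(14 + 15)) = 3416 - (-1/5832*(-19) + √(14 + 15)) = 3416 - (19/5832 + √29) = 3416 + (-19/5832 - √29) = 19922093/5832 - √29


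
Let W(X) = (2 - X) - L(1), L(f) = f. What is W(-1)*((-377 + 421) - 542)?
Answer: -996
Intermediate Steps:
W(X) = 1 - X (W(X) = (2 - X) - 1*1 = (2 - X) - 1 = 1 - X)
W(-1)*((-377 + 421) - 542) = (1 - 1*(-1))*((-377 + 421) - 542) = (1 + 1)*(44 - 542) = 2*(-498) = -996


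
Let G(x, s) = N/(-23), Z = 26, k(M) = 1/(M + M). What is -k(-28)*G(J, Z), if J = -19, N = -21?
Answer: 3/184 ≈ 0.016304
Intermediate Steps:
k(M) = 1/(2*M)
G(x, s) = 21/23 (G(x, s) = -21/(-23) = -21*(-1/23) = 21/23)
-k(-28)*G(J, Z) = -(½)/(-28)*21/23 = -(½)*(-1/28)*21/23 = -(-1)*21/(56*23) = -1*(-3/184) = 3/184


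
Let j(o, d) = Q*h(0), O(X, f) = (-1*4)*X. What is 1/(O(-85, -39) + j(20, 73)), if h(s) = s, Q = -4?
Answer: 1/340 ≈ 0.0029412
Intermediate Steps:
O(X, f) = -4*X
j(o, d) = 0 (j(o, d) = -4*0 = 0)
1/(O(-85, -39) + j(20, 73)) = 1/(-4*(-85) + 0) = 1/(340 + 0) = 1/340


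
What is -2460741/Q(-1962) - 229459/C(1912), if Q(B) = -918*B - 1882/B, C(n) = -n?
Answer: 400814585923331/3378304649144 ≈ 118.64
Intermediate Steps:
Q(B) = -1882/B - 918*B
-2460741/Q(-1962) - 229459/C(1912) = -2460741/(-1882/(-1962) - 918*(-1962)) - 229459/((-1*1912)) = -2460741/(-1882*(-1/1962) + 1801116) - 229459/(-1912) = -2460741/(941/981 + 1801116) - 229459*(-1/1912) = -2460741/1766895737/981 + 229459/1912 = -2460741*981/1766895737 + 229459/1912 = -2413986921/1766895737 + 229459/1912 = 400814585923331/3378304649144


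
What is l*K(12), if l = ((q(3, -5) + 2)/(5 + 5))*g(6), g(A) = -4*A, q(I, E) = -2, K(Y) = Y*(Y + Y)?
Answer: 0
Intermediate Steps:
K(Y) = 2*Y² (K(Y) = Y*(2*Y) = 2*Y²)
l = 0 (l = ((-2 + 2)/(5 + 5))*(-4*6) = (0/10)*(-24) = (0*(⅒))*(-24) = 0*(-24) = 0)
l*K(12) = 0*(2*12²) = 0*(2*144) = 0*288 = 0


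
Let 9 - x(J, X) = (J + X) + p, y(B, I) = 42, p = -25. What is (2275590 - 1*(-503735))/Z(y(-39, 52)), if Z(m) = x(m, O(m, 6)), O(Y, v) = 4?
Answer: -2779325/12 ≈ -2.3161e+5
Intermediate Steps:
x(J, X) = 34 - J - X (x(J, X) = 9 - ((J + X) - 25) = 9 - (-25 + J + X) = 9 + (25 - J - X) = 34 - J - X)
Z(m) = 30 - m (Z(m) = 34 - m - 1*4 = 34 - m - 4 = 30 - m)
(2275590 - 1*(-503735))/Z(y(-39, 52)) = (2275590 - 1*(-503735))/(30 - 1*42) = (2275590 + 503735)/(30 - 42) = 2779325/(-12) = 2779325*(-1/12) = -2779325/12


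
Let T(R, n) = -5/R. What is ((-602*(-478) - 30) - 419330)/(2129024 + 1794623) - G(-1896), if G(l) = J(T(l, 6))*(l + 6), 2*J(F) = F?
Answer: 6096570297/2479744904 ≈ 2.4585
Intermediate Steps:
J(F) = F/2
G(l) = -5*(6 + l)/(2*l) (G(l) = ((-5/l)/2)*(l + 6) = (-5/(2*l))*(6 + l) = -5*(6 + l)/(2*l))
((-602*(-478) - 30) - 419330)/(2129024 + 1794623) - G(-1896) = ((-602*(-478) - 30) - 419330)/(2129024 + 1794623) - (-5/2 - 15/(-1896)) = ((287756 - 30) - 419330)/3923647 - (-5/2 - 15*(-1/1896)) = (287726 - 419330)*(1/3923647) - (-5/2 + 5/632) = -131604*1/3923647 - 1*(-1575/632) = -131604/3923647 + 1575/632 = 6096570297/2479744904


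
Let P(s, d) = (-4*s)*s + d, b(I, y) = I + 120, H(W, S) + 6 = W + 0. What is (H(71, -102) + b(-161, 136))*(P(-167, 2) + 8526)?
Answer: -2472672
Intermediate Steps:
H(W, S) = -6 + W (H(W, S) = -6 + (W + 0) = -6 + W)
b(I, y) = 120 + I
P(s, d) = d - 4*s**2 (P(s, d) = -4*s**2 + d = d - 4*s**2)
(H(71, -102) + b(-161, 136))*(P(-167, 2) + 8526) = ((-6 + 71) + (120 - 161))*((2 - 4*(-167)**2) + 8526) = (65 - 41)*((2 - 4*27889) + 8526) = 24*((2 - 111556) + 8526) = 24*(-111554 + 8526) = 24*(-103028) = -2472672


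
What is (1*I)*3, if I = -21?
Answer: -63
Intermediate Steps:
(1*I)*3 = (1*(-21))*3 = -21*3 = -63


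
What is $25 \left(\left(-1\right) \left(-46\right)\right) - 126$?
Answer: $1024$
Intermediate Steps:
$25 \left(\left(-1\right) \left(-46\right)\right) - 126 = 25 \cdot 46 - 126 = 1150 - 126 = 1024$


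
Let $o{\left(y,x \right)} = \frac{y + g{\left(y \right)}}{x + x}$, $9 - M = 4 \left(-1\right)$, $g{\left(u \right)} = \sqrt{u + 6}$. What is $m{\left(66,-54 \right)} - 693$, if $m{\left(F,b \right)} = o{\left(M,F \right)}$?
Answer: $- \frac{91463}{132} + \frac{\sqrt{19}}{132} \approx -692.87$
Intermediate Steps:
$g{\left(u \right)} = \sqrt{6 + u}$
$M = 13$ ($M = 9 - 4 \left(-1\right) = 9 - -4 = 9 + 4 = 13$)
$o{\left(y,x \right)} = \frac{y + \sqrt{6 + y}}{2 x}$ ($o{\left(y,x \right)} = \frac{y + \sqrt{6 + y}}{x + x} = \frac{y + \sqrt{6 + y}}{2 x}$)
$m{\left(F,b \right)} = \frac{13 + \sqrt{19}}{2 F}$ ($m{\left(F,b \right)} = \frac{13 + \sqrt{6 + 13}}{2 F} = \frac{13 + \sqrt{19}}{2 F}$)
$m{\left(66,-54 \right)} - 693 = \frac{13 + \sqrt{19}}{2 \cdot 66} - 693 = \frac{1}{2} \cdot \frac{1}{66} \left(13 + \sqrt{19}\right) - 693 = \left(\frac{13}{132} + \frac{\sqrt{19}}{132}\right) - 693 = - \frac{91463}{132} + \frac{\sqrt{19}}{132}$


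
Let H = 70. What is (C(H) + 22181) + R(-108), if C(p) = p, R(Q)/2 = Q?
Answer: 22035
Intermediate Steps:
R(Q) = 2*Q
(C(H) + 22181) + R(-108) = (70 + 22181) + 2*(-108) = 22251 - 216 = 22035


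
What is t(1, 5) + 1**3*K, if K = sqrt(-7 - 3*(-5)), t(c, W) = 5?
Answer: 5 + 2*sqrt(2) ≈ 7.8284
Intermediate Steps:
K = 2*sqrt(2) (K = sqrt(-7 + 15) = sqrt(8) = 2*sqrt(2) ≈ 2.8284)
t(1, 5) + 1**3*K = 5 + 1**3*(2*sqrt(2)) = 5 + 1*(2*sqrt(2)) = 5 + 2*sqrt(2)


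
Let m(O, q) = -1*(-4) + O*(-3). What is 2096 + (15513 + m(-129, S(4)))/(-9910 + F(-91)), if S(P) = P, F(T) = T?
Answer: 20946192/10001 ≈ 2094.4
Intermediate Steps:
m(O, q) = 4 - 3*O
2096 + (15513 + m(-129, S(4)))/(-9910 + F(-91)) = 2096 + (15513 + (4 - 3*(-129)))/(-9910 - 91) = 2096 + (15513 + (4 + 387))/(-10001) = 2096 + (15513 + 391)*(-1/10001) = 2096 + 15904*(-1/10001) = 2096 - 15904/10001 = 20946192/10001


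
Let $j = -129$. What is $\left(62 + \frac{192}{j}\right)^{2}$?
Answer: $\frac{6770404}{1849} \approx 3661.7$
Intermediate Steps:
$\left(62 + \frac{192}{j}\right)^{2} = \left(62 + \frac{192}{-129}\right)^{2} = \left(62 + 192 \left(- \frac{1}{129}\right)\right)^{2} = \left(62 - \frac{64}{43}\right)^{2} = \left(\frac{2602}{43}\right)^{2} = \frac{6770404}{1849}$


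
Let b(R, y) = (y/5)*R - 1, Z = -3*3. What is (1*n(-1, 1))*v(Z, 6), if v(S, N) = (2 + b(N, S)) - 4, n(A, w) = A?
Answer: 69/5 ≈ 13.800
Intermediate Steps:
Z = -9
b(R, y) = -1 + R*y/5 (b(R, y) = (y*(⅕))*R - 1 = (y/5)*R - 1 = R*y/5 - 1 = -1 + R*y/5)
v(S, N) = -3 + N*S/5 (v(S, N) = (2 + (-1 + N*S/5)) - 4 = (1 + N*S/5) - 4 = -3 + N*S/5)
(1*n(-1, 1))*v(Z, 6) = (1*(-1))*(-3 + (⅕)*6*(-9)) = -(-3 - 54/5) = -1*(-69/5) = 69/5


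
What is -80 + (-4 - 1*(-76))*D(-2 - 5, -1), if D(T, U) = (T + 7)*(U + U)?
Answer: -80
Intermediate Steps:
D(T, U) = 2*U*(7 + T) (D(T, U) = (7 + T)*(2*U) = 2*U*(7 + T))
-80 + (-4 - 1*(-76))*D(-2 - 5, -1) = -80 + (-4 - 1*(-76))*(2*(-1)*(7 + (-2 - 5))) = -80 + (-4 + 76)*(2*(-1)*(7 - 7)) = -80 + 72*(2*(-1)*0) = -80 + 72*0 = -80 + 0 = -80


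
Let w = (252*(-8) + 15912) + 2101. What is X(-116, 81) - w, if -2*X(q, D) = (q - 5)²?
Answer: -46635/2 ≈ -23318.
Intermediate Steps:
X(q, D) = -(-5 + q)²/2 (X(q, D) = -(q - 5)²/2 = -(-5 + q)²/2)
w = 15997 (w = (-2016 + 15912) + 2101 = 13896 + 2101 = 15997)
X(-116, 81) - w = -(-5 - 116)²/2 - 1*15997 = -½*(-121)² - 15997 = -½*14641 - 15997 = -14641/2 - 15997 = -46635/2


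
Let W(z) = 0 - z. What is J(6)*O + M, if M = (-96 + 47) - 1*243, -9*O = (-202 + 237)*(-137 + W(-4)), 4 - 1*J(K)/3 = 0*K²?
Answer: 17744/3 ≈ 5914.7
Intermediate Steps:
W(z) = -z
J(K) = 12 (J(K) = 12 - 0*K² = 12 - 3*0 = 12 + 0 = 12)
O = 4655/9 (O = -(-202 + 237)*(-137 - 1*(-4))/9 = -35*(-137 + 4)/9 = -35*(-133)/9 = -⅑*(-4655) = 4655/9 ≈ 517.22)
M = -292 (M = -49 - 243 = -292)
J(6)*O + M = 12*(4655/9) - 292 = 18620/3 - 292 = 17744/3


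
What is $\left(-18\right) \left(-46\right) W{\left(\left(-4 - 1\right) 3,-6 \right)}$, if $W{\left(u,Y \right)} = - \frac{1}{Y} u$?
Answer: $-2070$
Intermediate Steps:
$W{\left(u,Y \right)} = - \frac{u}{Y}$
$\left(-18\right) \left(-46\right) W{\left(\left(-4 - 1\right) 3,-6 \right)} = \left(-18\right) \left(-46\right) \left(- \frac{\left(-4 - 1\right) 3}{-6}\right) = 828 \left(\left(-1\right) \left(-4 - 1\right) 3 \left(- \frac{1}{6}\right)\right) = 828 \left(\left(-1\right) \left(\left(-5\right) 3\right) \left(- \frac{1}{6}\right)\right) = 828 \left(\left(-1\right) \left(-15\right) \left(- \frac{1}{6}\right)\right) = 828 \left(- \frac{5}{2}\right) = -2070$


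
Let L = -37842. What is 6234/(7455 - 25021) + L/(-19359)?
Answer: 90674761/56676699 ≈ 1.5999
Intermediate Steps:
6234/(7455 - 25021) + L/(-19359) = 6234/(7455 - 25021) - 37842/(-19359) = 6234/(-17566) - 37842*(-1/19359) = 6234*(-1/17566) + 12614/6453 = -3117/8783 + 12614/6453 = 90674761/56676699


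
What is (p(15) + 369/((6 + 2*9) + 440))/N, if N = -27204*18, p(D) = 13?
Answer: -6401/227207808 ≈ -2.8172e-5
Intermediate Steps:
N = -489672
(p(15) + 369/((6 + 2*9) + 440))/N = (13 + 369/((6 + 2*9) + 440))/(-489672) = (13 + 369/((6 + 18) + 440))*(-1/489672) = (13 + 369/(24 + 440))*(-1/489672) = (13 + 369/464)*(-1/489672) = (6401/464)*(-1/489672) = -6401/227207808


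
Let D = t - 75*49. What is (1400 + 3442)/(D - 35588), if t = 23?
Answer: -269/2180 ≈ -0.12339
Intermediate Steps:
D = -3652 (D = 23 - 75*49 = 23 - 3675 = -3652)
(1400 + 3442)/(D - 35588) = (1400 + 3442)/(-3652 - 35588) = 4842/(-39240) = 4842*(-1/39240) = -269/2180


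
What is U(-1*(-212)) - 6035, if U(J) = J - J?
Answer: -6035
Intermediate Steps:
U(J) = 0
U(-1*(-212)) - 6035 = 0 - 6035 = -6035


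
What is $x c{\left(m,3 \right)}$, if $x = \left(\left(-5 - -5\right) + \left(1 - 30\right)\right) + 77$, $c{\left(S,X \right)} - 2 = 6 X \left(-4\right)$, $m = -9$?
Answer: $-3360$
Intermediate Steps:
$c{\left(S,X \right)} = 2 - 24 X$ ($c{\left(S,X \right)} = 2 + 6 X \left(-4\right) = 2 - 24 X$)
$x = 48$ ($x = \left(\left(-5 + 5\right) + \left(1 - 30\right)\right) + 77 = \left(0 - 29\right) + 77 = -29 + 77 = 48$)
$x c{\left(m,3 \right)} = 48 \left(2 - 72\right) = 48 \left(-70\right) = -3360$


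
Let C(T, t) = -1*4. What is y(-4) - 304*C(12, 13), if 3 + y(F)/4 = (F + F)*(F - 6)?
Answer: 1524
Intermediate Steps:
y(F) = -12 + 8*F*(-6 + F) (y(F) = -12 + 4*((F + F)*(F - 6)) = -12 + 4*((2*F)*(-6 + F)) = -12 + 4*(2*F*(-6 + F)) = -12 + 8*F*(-6 + F))
C(T, t) = -4
y(-4) - 304*C(12, 13) = (-12 - 48*(-4) + 8*(-4)²) - 304*(-4) = (-12 + 192 + 8*16) + 1216 = (-12 + 192 + 128) + 1216 = 308 + 1216 = 1524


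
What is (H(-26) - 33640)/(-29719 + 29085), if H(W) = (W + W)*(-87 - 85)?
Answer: 12348/317 ≈ 38.953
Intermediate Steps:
H(W) = -344*W (H(W) = (2*W)*(-172) = -344*W)
(H(-26) - 33640)/(-29719 + 29085) = (-344*(-26) - 33640)/(-29719 + 29085) = (8944 - 33640)/(-634) = -24696*(-1/634) = 12348/317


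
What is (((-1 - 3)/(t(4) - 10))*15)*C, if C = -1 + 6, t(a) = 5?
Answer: 60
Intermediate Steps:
C = 5
(((-1 - 3)/(t(4) - 10))*15)*C = (((-1 - 3)/(5 - 10))*15)*5 = (-4/(-5)*15)*5 = (-4*(-⅕)*15)*5 = ((⅘)*15)*5 = 12*5 = 60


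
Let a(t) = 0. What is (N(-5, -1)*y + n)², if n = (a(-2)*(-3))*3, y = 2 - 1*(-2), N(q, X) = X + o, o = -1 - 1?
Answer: 144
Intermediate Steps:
o = -2
N(q, X) = -2 + X (N(q, X) = X - 2 = -2 + X)
y = 4 (y = 2 + 2 = 4)
n = 0 (n = (0*(-3))*3 = 0*3 = 0)
(N(-5, -1)*y + n)² = ((-2 - 1)*4 + 0)² = (-3*4 + 0)² = (-12 + 0)² = (-12)² = 144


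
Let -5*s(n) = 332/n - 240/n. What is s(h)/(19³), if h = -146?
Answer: 46/2503535 ≈ 1.8374e-5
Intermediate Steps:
s(n) = -92/(5*n) (s(n) = -(332/n - 240/n)/5 = -92/(5*n))
s(h)/(19³) = (-92/5/(-146))/(19³) = -92/5*(-1/146)/6859 = (46/365)*(1/6859) = 46/2503535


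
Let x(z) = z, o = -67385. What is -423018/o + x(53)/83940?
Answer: 1420468093/226251876 ≈ 6.2783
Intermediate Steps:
-423018/o + x(53)/83940 = -423018/(-67385) + 53/83940 = -423018*(-1/67385) + 53*(1/83940) = 423018/67385 + 53/83940 = 1420468093/226251876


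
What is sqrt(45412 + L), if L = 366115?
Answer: sqrt(411527) ≈ 641.50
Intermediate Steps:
sqrt(45412 + L) = sqrt(45412 + 366115) = sqrt(411527)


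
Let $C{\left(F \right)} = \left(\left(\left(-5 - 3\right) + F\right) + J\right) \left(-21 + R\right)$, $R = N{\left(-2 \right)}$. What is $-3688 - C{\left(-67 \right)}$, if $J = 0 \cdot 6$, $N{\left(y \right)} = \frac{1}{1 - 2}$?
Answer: $-5338$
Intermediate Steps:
$N{\left(y \right)} = -1$ ($N{\left(y \right)} = \frac{1}{-1} = -1$)
$J = 0$
$R = -1$
$C{\left(F \right)} = 176 - 22 F$ ($C{\left(F \right)} = \left(\left(\left(-5 - 3\right) + F\right) + 0\right) \left(-21 - 1\right) = \left(\left(-8 + F\right) + 0\right) \left(-22\right) = \left(-8 + F\right) \left(-22\right) = 176 - 22 F$)
$-3688 - C{\left(-67 \right)} = -3688 - \left(176 - -1474\right) = -3688 - \left(176 + 1474\right) = -3688 - 1650 = -5338$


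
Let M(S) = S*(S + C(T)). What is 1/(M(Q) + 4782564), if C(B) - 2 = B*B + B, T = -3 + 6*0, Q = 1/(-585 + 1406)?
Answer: 674041/3223644227693 ≈ 2.0909e-7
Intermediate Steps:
Q = 1/821 ≈ 0.0012180
T = -3 (T = -3 + 0 = -3)
C(B) = 2 + B + B² (C(B) = 2 + (B*B + B) = 2 + (B² + B) = 2 + (B + B²) = 2 + B + B²)
M(S) = S*(8 + S) (M(S) = S*(S + (2 - 3 + (-3)²)) = S*(S + (2 - 3 + 9)) = S*(S + 8) = S*(8 + S))
1/(M(Q) + 4782564) = 1/((8 + 1/821)/821 + 4782564) = 1/((1/821)*(6569/821) + 4782564) = 1/(6569/674041 + 4782564) = 1/(3223644227693/674041) = 674041/3223644227693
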